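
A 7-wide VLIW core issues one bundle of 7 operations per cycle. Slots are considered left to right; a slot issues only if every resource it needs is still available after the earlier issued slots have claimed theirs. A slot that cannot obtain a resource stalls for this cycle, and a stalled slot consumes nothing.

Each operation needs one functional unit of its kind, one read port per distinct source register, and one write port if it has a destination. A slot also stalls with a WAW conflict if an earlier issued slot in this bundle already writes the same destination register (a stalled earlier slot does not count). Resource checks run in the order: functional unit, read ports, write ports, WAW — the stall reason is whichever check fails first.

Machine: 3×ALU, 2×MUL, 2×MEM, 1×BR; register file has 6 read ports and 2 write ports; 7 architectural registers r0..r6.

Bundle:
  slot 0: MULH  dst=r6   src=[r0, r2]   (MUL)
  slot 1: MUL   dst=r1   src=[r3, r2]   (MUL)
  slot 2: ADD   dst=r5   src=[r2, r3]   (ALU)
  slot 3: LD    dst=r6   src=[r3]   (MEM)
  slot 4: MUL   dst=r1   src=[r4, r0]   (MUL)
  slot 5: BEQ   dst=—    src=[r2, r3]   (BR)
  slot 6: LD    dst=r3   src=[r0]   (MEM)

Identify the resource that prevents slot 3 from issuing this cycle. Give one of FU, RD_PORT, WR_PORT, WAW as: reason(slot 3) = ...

(0) want 1×MUL +2rd +1wr — yes → AL3|MU1|ME2|BR1|rd4|wr1
(1) want 1×MUL +2rd +1wr — yes → AL3|MU0|ME2|BR1|rd2|wr0
(2) want 1×ALU +2rd +1wr — WR_PORT → AL3|MU0|ME2|BR1|rd2|wr0
(3) want 1×MEM +1rd +1wr — WR_PORT → AL3|MU0|ME2|BR1|rd2|wr0
(4) want 1×MUL +2rd +1wr — FU → AL3|MU0|ME2|BR1|rd2|wr0
(5) want 1×BR +2rd +0wr — yes → AL3|MU0|ME2|BR0|rd0|wr0
(6) want 1×MEM +1rd +1wr — RD_PORT → AL3|MU0|ME2|BR0|rd0|wr0

reason(slot 3) = WR_PORT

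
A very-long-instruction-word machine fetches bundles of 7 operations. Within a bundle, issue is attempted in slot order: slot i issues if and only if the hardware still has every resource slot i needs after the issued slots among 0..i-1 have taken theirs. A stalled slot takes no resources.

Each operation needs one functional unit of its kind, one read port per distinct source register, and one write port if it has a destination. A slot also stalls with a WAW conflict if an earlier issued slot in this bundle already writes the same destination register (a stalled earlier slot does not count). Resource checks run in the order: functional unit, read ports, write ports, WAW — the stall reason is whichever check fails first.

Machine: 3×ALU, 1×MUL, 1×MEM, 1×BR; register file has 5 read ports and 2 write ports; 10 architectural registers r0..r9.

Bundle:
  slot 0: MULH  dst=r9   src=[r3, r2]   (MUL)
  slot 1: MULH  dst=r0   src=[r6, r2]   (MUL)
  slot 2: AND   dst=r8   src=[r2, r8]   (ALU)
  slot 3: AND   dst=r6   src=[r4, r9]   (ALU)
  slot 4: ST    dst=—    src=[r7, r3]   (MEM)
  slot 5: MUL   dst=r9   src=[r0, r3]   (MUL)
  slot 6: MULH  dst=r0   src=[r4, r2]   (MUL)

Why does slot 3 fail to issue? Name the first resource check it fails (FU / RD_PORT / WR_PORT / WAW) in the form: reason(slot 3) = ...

reason(slot 3) = RD_PORT

#0 MUL src=r3,r2 dispatched  <A:3 Mu:0 Ld:1 B:1 rd:3 wr:1>
#1 MUL src=r6,r2 held:FU  <A:3 Mu:0 Ld:1 B:1 rd:3 wr:1>
#2 ALU src=r2,r8 dispatched  <A:2 Mu:0 Ld:1 B:1 rd:1 wr:0>
#3 ALU src=r4,r9 held:RD_PORT  <A:2 Mu:0 Ld:1 B:1 rd:1 wr:0>
#4 MEM src=r7,r3 held:RD_PORT  <A:2 Mu:0 Ld:1 B:1 rd:1 wr:0>
#5 MUL src=r0,r3 held:FU  <A:2 Mu:0 Ld:1 B:1 rd:1 wr:0>
#6 MUL src=r4,r2 held:FU  <A:2 Mu:0 Ld:1 B:1 rd:1 wr:0>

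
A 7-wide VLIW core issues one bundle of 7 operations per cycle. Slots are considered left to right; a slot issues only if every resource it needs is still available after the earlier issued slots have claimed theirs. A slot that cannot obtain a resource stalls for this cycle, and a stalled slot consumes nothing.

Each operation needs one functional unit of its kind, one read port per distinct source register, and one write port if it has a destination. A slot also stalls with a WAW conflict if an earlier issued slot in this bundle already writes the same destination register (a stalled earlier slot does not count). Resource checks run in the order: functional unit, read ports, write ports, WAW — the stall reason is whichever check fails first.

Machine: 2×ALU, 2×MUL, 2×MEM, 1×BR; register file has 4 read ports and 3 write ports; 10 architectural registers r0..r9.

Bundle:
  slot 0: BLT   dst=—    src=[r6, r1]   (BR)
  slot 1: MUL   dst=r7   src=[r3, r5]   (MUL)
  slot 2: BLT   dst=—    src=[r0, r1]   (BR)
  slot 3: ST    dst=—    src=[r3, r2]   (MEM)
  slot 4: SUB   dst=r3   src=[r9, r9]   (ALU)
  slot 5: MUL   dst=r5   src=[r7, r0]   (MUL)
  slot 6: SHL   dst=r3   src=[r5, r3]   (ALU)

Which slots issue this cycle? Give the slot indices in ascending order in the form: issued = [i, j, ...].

slot 0 (BR): ISSUE — free A2,Mu2,Ld2,B0 rp2 wp3
slot 1 (MUL): ISSUE — free A2,Mu1,Ld2,B0 rp0 wp2
slot 2 (BR): stall FU — free A2,Mu1,Ld2,B0 rp0 wp2
slot 3 (MEM): stall RD_PORT — free A2,Mu1,Ld2,B0 rp0 wp2
slot 4 (ALU): stall RD_PORT — free A2,Mu1,Ld2,B0 rp0 wp2
slot 5 (MUL): stall RD_PORT — free A2,Mu1,Ld2,B0 rp0 wp2
slot 6 (ALU): stall RD_PORT — free A2,Mu1,Ld2,B0 rp0 wp2

issued = [0, 1]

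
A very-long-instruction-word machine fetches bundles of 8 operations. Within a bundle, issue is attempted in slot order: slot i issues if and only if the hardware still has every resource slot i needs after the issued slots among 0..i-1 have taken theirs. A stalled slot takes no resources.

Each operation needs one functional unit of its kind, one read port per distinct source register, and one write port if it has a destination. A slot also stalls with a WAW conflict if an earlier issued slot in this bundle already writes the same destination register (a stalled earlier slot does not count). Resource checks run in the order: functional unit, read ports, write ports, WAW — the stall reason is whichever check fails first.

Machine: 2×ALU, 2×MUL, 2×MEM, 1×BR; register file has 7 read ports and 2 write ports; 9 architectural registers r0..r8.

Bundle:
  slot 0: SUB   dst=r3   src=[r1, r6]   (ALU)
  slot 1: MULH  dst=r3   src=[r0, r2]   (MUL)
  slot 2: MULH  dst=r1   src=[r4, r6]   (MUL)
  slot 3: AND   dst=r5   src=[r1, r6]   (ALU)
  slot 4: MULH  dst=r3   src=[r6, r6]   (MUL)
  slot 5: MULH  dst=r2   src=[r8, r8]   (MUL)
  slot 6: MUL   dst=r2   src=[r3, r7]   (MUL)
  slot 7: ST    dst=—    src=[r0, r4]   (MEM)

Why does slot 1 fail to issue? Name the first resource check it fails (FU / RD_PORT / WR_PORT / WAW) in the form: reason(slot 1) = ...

reason(slot 1) = WAW

  0. ALU→r3 ⇒ go  {1A/2Mu/2Ld/1B | 5r 1w}
  1. MUL→r3 ⇒ no(WAW)  {1A/2Mu/2Ld/1B | 5r 1w}
  2. MUL→r1 ⇒ go  {1A/1Mu/2Ld/1B | 3r 0w}
  3. ALU→r5 ⇒ no(WR_PORT)  {1A/1Mu/2Ld/1B | 3r 0w}
  4. MUL→r3 ⇒ no(WR_PORT)  {1A/1Mu/2Ld/1B | 3r 0w}
  5. MUL→r2 ⇒ no(WR_PORT)  {1A/1Mu/2Ld/1B | 3r 0w}
  6. MUL→r2 ⇒ no(WR_PORT)  {1A/1Mu/2Ld/1B | 3r 0w}
  7. MEM ⇒ go  {1A/1Mu/1Ld/1B | 1r 0w}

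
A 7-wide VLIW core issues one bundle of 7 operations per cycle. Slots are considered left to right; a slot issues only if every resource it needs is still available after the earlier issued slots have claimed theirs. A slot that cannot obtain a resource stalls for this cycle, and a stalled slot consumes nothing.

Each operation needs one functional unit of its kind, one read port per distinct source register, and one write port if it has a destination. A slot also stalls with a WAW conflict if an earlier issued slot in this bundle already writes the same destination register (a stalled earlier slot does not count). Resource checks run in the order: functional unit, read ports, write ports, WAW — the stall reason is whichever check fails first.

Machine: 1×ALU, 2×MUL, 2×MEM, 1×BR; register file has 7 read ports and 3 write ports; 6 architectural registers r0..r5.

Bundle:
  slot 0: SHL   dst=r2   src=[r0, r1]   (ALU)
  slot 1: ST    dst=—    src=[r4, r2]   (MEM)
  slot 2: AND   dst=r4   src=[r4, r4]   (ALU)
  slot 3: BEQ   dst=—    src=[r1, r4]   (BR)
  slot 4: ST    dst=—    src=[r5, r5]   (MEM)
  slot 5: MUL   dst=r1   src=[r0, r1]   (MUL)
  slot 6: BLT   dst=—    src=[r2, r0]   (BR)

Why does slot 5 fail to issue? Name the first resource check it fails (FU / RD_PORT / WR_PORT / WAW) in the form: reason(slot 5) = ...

  0. ALU→r2 ⇒ go  {0A/2Mu/2Ld/1B | 5r 2w}
  1. MEM ⇒ go  {0A/2Mu/1Ld/1B | 3r 2w}
  2. ALU→r4 ⇒ no(FU)  {0A/2Mu/1Ld/1B | 3r 2w}
  3. BR ⇒ go  {0A/2Mu/1Ld/0B | 1r 2w}
  4. MEM ⇒ go  {0A/2Mu/0Ld/0B | 0r 2w}
  5. MUL→r1 ⇒ no(RD_PORT)  {0A/2Mu/0Ld/0B | 0r 2w}
  6. BR ⇒ no(FU)  {0A/2Mu/0Ld/0B | 0r 2w}

reason(slot 5) = RD_PORT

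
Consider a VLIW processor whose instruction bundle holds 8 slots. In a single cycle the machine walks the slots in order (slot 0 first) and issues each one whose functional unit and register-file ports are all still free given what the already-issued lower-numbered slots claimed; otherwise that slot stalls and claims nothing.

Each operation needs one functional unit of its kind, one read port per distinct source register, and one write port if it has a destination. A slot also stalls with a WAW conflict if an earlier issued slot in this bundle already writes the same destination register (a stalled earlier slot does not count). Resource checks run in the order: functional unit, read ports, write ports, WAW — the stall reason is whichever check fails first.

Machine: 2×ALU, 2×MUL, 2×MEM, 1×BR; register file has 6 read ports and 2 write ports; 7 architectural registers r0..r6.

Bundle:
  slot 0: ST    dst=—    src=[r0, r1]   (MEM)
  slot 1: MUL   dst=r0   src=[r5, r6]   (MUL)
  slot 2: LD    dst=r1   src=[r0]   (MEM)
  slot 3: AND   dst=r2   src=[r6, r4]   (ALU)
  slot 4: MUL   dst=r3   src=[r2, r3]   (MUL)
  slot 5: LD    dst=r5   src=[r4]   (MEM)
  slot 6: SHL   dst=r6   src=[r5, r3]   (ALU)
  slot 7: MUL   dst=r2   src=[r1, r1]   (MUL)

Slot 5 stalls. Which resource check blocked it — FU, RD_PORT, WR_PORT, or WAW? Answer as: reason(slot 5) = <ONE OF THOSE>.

reason(slot 5) = FU

slot 0 (MEM): ISSUE — free A2,Mu2,Ld1,B1 rp4 wp2
slot 1 (MUL): ISSUE — free A2,Mu1,Ld1,B1 rp2 wp1
slot 2 (MEM): ISSUE — free A2,Mu1,Ld0,B1 rp1 wp0
slot 3 (ALU): stall RD_PORT — free A2,Mu1,Ld0,B1 rp1 wp0
slot 4 (MUL): stall RD_PORT — free A2,Mu1,Ld0,B1 rp1 wp0
slot 5 (MEM): stall FU — free A2,Mu1,Ld0,B1 rp1 wp0
slot 6 (ALU): stall RD_PORT — free A2,Mu1,Ld0,B1 rp1 wp0
slot 7 (MUL): stall WR_PORT — free A2,Mu1,Ld0,B1 rp1 wp0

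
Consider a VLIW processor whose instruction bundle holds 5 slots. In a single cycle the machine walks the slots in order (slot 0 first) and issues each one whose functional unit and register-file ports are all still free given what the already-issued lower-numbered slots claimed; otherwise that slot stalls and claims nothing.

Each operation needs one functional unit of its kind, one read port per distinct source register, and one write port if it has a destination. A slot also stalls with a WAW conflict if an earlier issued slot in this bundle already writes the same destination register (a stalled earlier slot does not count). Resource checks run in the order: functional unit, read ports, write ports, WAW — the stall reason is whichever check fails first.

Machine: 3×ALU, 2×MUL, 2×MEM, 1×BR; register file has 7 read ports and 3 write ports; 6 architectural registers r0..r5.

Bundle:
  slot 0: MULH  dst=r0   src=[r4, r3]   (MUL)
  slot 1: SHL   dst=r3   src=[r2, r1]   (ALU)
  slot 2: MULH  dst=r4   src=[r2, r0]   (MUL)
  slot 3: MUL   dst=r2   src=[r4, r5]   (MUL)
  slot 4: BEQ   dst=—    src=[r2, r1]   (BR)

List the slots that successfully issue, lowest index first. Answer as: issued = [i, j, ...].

slot 0 (MUL): ISSUE — free A3,Mu1,Ld2,B1 rp5 wp2
slot 1 (ALU): ISSUE — free A2,Mu1,Ld2,B1 rp3 wp1
slot 2 (MUL): ISSUE — free A2,Mu0,Ld2,B1 rp1 wp0
slot 3 (MUL): stall FU — free A2,Mu0,Ld2,B1 rp1 wp0
slot 4 (BR): stall RD_PORT — free A2,Mu0,Ld2,B1 rp1 wp0

issued = [0, 1, 2]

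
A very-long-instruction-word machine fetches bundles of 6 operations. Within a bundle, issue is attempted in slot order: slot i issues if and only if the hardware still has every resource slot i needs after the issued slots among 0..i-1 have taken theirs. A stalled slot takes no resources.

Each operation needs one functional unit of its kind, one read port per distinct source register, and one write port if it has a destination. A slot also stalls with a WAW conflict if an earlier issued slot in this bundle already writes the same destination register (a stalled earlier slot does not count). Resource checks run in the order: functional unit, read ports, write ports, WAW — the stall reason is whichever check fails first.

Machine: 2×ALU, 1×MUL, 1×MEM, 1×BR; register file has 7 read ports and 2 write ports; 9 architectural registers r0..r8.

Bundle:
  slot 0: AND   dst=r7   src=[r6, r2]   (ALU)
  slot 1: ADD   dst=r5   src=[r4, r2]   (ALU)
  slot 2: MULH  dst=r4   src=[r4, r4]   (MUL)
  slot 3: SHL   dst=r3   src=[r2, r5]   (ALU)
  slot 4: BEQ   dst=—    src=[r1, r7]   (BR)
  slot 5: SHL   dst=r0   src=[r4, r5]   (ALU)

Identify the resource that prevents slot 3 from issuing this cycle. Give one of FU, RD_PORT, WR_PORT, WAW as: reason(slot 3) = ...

reason(slot 3) = FU

slot 0 (ALU): ISSUE — free A1,Mu1,Ld1,B1 rp5 wp1
slot 1 (ALU): ISSUE — free A0,Mu1,Ld1,B1 rp3 wp0
slot 2 (MUL): stall WR_PORT — free A0,Mu1,Ld1,B1 rp3 wp0
slot 3 (ALU): stall FU — free A0,Mu1,Ld1,B1 rp3 wp0
slot 4 (BR): ISSUE — free A0,Mu1,Ld1,B0 rp1 wp0
slot 5 (ALU): stall FU — free A0,Mu1,Ld1,B0 rp1 wp0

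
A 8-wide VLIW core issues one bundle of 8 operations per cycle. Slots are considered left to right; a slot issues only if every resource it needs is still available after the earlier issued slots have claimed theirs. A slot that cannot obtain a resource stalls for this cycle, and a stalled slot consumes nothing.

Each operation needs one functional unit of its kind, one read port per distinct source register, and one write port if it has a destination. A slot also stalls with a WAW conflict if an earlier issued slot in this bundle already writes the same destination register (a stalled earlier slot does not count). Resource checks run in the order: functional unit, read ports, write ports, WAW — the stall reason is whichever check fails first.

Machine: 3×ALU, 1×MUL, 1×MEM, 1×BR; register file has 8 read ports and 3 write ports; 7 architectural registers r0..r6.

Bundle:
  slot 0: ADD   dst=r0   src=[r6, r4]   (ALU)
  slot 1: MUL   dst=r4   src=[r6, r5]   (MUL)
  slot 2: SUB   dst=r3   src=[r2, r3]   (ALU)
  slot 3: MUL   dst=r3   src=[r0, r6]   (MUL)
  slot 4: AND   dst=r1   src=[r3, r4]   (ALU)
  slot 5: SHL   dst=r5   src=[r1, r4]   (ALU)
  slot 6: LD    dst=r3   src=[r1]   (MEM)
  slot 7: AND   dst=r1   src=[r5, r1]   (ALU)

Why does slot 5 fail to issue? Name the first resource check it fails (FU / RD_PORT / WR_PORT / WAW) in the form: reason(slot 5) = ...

reason(slot 5) = WR_PORT

  0. ALU→r0 ⇒ go  {2A/1Mu/1Ld/1B | 6r 2w}
  1. MUL→r4 ⇒ go  {2A/0Mu/1Ld/1B | 4r 1w}
  2. ALU→r3 ⇒ go  {1A/0Mu/1Ld/1B | 2r 0w}
  3. MUL→r3 ⇒ no(FU)  {1A/0Mu/1Ld/1B | 2r 0w}
  4. ALU→r1 ⇒ no(WR_PORT)  {1A/0Mu/1Ld/1B | 2r 0w}
  5. ALU→r5 ⇒ no(WR_PORT)  {1A/0Mu/1Ld/1B | 2r 0w}
  6. MEM→r3 ⇒ no(WR_PORT)  {1A/0Mu/1Ld/1B | 2r 0w}
  7. ALU→r1 ⇒ no(WR_PORT)  {1A/0Mu/1Ld/1B | 2r 0w}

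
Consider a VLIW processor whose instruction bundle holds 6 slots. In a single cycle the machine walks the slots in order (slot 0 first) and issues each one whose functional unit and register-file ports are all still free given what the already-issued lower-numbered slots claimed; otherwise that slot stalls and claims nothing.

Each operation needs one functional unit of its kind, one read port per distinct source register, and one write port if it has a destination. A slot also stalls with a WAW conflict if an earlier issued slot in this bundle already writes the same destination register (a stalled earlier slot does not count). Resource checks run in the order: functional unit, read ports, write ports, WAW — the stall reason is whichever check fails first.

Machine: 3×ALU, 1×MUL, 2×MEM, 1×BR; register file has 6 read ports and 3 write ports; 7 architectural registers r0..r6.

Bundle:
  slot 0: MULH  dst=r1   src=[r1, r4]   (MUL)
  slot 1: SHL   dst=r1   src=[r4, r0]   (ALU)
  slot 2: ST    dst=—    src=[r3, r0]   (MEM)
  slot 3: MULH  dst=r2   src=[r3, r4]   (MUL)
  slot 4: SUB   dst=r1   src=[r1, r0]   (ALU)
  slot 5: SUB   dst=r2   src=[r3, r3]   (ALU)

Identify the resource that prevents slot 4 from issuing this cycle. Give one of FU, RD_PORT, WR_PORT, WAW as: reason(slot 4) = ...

reason(slot 4) = WAW

(0) want 1×MUL +2rd +1wr — yes → AL3|MU0|ME2|BR1|rd4|wr2
(1) want 1×ALU +2rd +1wr — WAW → AL3|MU0|ME2|BR1|rd4|wr2
(2) want 1×MEM +2rd +0wr — yes → AL3|MU0|ME1|BR1|rd2|wr2
(3) want 1×MUL +2rd +1wr — FU → AL3|MU0|ME1|BR1|rd2|wr2
(4) want 1×ALU +2rd +1wr — WAW → AL3|MU0|ME1|BR1|rd2|wr2
(5) want 1×ALU +1rd +1wr — yes → AL2|MU0|ME1|BR1|rd1|wr1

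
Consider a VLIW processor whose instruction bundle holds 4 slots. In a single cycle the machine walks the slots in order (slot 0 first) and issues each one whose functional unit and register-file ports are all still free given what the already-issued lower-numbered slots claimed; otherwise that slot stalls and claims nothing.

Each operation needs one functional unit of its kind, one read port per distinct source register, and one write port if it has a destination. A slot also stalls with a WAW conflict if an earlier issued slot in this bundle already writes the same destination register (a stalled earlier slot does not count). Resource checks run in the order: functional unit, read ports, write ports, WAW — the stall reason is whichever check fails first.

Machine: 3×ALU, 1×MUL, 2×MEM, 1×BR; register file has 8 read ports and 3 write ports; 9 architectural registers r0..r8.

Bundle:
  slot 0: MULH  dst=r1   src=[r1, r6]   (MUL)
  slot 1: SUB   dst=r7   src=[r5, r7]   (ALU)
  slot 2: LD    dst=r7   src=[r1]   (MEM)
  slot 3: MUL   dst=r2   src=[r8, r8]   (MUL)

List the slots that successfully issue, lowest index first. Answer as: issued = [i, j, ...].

issued = [0, 1]

#0 MUL src=r1,r6 dispatched  <A:3 Mu:0 Ld:2 B:1 rd:6 wr:2>
#1 ALU src=r5,r7 dispatched  <A:2 Mu:0 Ld:2 B:1 rd:4 wr:1>
#2 MEM src=r1 held:WAW  <A:2 Mu:0 Ld:2 B:1 rd:4 wr:1>
#3 MUL src=r8,r8 held:FU  <A:2 Mu:0 Ld:2 B:1 rd:4 wr:1>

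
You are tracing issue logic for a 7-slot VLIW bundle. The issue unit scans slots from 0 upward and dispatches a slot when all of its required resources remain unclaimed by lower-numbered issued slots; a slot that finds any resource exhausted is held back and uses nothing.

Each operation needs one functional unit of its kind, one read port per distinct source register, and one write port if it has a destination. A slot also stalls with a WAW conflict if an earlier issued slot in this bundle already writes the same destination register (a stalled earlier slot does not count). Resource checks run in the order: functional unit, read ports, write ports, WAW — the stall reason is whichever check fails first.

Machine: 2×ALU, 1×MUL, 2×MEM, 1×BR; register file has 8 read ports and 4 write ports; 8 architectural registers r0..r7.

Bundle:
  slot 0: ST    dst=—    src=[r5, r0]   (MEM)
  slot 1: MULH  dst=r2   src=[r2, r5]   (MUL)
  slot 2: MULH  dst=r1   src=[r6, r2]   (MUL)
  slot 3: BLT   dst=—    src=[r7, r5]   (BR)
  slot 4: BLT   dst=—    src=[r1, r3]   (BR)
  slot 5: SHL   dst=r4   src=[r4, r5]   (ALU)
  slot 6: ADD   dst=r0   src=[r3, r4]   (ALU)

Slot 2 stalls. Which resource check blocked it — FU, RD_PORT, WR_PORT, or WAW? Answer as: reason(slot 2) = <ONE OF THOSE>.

slot 0 (MEM): ISSUE — free A2,Mu1,Ld1,B1 rp6 wp4
slot 1 (MUL): ISSUE — free A2,Mu0,Ld1,B1 rp4 wp3
slot 2 (MUL): stall FU — free A2,Mu0,Ld1,B1 rp4 wp3
slot 3 (BR): ISSUE — free A2,Mu0,Ld1,B0 rp2 wp3
slot 4 (BR): stall FU — free A2,Mu0,Ld1,B0 rp2 wp3
slot 5 (ALU): ISSUE — free A1,Mu0,Ld1,B0 rp0 wp2
slot 6 (ALU): stall RD_PORT — free A1,Mu0,Ld1,B0 rp0 wp2

reason(slot 2) = FU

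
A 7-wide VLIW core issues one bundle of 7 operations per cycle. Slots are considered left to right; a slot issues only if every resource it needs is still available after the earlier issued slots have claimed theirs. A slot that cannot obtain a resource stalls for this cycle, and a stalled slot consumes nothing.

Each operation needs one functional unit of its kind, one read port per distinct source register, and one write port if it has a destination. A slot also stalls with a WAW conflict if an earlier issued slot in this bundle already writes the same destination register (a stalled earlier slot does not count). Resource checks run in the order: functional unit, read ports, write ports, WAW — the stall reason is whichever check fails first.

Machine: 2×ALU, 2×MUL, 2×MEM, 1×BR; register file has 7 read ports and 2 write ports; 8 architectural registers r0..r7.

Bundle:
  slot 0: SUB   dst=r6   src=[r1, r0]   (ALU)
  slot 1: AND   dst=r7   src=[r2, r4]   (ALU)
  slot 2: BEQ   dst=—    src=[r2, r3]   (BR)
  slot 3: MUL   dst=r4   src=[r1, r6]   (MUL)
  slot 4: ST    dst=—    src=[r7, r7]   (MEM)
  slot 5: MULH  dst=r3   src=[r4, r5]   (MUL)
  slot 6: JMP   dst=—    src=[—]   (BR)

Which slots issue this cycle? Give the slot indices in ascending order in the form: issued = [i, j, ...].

[0] ALU needs rd=2 wr=1: ok; after: ALU=1 MUL=2 MEM=2 BR=1, R=5, W=1
[1] ALU needs rd=2 wr=1: ok; after: ALU=0 MUL=2 MEM=2 BR=1, R=3, W=0
[2] BR needs rd=2 wr=0: ok; after: ALU=0 MUL=2 MEM=2 BR=0, R=1, W=0
[3] MUL needs rd=2 wr=1: RD_PORT; after: ALU=0 MUL=2 MEM=2 BR=0, R=1, W=0
[4] MEM needs rd=1 wr=0: ok; after: ALU=0 MUL=2 MEM=1 BR=0, R=0, W=0
[5] MUL needs rd=2 wr=1: RD_PORT; after: ALU=0 MUL=2 MEM=1 BR=0, R=0, W=0
[6] BR needs rd=0 wr=0: FU; after: ALU=0 MUL=2 MEM=1 BR=0, R=0, W=0

issued = [0, 1, 2, 4]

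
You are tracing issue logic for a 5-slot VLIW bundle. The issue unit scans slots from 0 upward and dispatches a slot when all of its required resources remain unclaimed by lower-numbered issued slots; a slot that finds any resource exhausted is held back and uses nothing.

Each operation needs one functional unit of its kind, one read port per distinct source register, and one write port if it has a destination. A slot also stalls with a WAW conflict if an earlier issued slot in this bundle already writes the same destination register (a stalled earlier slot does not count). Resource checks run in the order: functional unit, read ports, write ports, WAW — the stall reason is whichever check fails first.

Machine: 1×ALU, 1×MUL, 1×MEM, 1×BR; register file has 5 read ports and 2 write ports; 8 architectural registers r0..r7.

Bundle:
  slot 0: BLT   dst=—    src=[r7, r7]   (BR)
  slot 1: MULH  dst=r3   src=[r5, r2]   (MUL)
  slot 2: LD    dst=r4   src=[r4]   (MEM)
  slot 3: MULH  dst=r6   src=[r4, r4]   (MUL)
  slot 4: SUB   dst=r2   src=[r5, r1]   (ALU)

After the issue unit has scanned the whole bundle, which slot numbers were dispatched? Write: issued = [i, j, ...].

  0. BR ⇒ go  {1A/1Mu/1Ld/0B | 4r 2w}
  1. MUL→r3 ⇒ go  {1A/0Mu/1Ld/0B | 2r 1w}
  2. MEM→r4 ⇒ go  {1A/0Mu/0Ld/0B | 1r 0w}
  3. MUL→r6 ⇒ no(FU)  {1A/0Mu/0Ld/0B | 1r 0w}
  4. ALU→r2 ⇒ no(RD_PORT)  {1A/0Mu/0Ld/0B | 1r 0w}

issued = [0, 1, 2]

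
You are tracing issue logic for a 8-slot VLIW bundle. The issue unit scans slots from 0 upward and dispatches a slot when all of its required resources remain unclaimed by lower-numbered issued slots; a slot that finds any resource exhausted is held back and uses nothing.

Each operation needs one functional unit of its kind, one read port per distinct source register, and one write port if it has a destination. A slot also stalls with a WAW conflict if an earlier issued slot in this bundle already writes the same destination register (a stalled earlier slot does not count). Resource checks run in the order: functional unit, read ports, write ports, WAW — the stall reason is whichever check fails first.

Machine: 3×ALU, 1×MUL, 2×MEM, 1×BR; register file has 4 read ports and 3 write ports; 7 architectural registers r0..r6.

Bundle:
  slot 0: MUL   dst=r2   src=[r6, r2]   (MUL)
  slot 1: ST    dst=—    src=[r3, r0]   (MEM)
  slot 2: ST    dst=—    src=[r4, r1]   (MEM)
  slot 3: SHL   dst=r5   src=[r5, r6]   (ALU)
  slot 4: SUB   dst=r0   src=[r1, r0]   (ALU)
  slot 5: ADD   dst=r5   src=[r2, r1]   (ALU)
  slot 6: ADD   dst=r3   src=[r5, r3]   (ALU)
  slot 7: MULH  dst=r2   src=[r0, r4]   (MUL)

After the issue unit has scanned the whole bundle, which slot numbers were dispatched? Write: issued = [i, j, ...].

#0 MUL src=r6,r2 dispatched  <A:3 Mu:0 Ld:2 B:1 rd:2 wr:2>
#1 MEM src=r3,r0 dispatched  <A:3 Mu:0 Ld:1 B:1 rd:0 wr:2>
#2 MEM src=r4,r1 held:RD_PORT  <A:3 Mu:0 Ld:1 B:1 rd:0 wr:2>
#3 ALU src=r5,r6 held:RD_PORT  <A:3 Mu:0 Ld:1 B:1 rd:0 wr:2>
#4 ALU src=r1,r0 held:RD_PORT  <A:3 Mu:0 Ld:1 B:1 rd:0 wr:2>
#5 ALU src=r2,r1 held:RD_PORT  <A:3 Mu:0 Ld:1 B:1 rd:0 wr:2>
#6 ALU src=r5,r3 held:RD_PORT  <A:3 Mu:0 Ld:1 B:1 rd:0 wr:2>
#7 MUL src=r0,r4 held:FU  <A:3 Mu:0 Ld:1 B:1 rd:0 wr:2>

issued = [0, 1]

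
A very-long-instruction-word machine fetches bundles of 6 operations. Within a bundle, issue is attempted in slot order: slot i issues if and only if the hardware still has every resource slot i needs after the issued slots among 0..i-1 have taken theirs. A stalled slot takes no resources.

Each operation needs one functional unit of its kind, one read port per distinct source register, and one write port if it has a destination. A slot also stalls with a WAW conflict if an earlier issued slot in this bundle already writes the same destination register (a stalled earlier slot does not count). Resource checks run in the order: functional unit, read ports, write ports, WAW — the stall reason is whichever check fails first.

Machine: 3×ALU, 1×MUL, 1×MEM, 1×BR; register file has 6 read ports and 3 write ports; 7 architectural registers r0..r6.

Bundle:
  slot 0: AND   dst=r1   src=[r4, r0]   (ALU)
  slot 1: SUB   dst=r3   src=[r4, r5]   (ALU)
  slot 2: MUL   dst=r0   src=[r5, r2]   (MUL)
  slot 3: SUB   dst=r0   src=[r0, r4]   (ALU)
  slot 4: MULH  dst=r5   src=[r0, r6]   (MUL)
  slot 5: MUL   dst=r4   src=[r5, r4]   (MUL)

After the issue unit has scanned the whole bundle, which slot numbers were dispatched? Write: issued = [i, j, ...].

issued = [0, 1, 2]

  0. ALU→r1 ⇒ go  {2A/1Mu/1Ld/1B | 4r 2w}
  1. ALU→r3 ⇒ go  {1A/1Mu/1Ld/1B | 2r 1w}
  2. MUL→r0 ⇒ go  {1A/0Mu/1Ld/1B | 0r 0w}
  3. ALU→r0 ⇒ no(RD_PORT)  {1A/0Mu/1Ld/1B | 0r 0w}
  4. MUL→r5 ⇒ no(FU)  {1A/0Mu/1Ld/1B | 0r 0w}
  5. MUL→r4 ⇒ no(FU)  {1A/0Mu/1Ld/1B | 0r 0w}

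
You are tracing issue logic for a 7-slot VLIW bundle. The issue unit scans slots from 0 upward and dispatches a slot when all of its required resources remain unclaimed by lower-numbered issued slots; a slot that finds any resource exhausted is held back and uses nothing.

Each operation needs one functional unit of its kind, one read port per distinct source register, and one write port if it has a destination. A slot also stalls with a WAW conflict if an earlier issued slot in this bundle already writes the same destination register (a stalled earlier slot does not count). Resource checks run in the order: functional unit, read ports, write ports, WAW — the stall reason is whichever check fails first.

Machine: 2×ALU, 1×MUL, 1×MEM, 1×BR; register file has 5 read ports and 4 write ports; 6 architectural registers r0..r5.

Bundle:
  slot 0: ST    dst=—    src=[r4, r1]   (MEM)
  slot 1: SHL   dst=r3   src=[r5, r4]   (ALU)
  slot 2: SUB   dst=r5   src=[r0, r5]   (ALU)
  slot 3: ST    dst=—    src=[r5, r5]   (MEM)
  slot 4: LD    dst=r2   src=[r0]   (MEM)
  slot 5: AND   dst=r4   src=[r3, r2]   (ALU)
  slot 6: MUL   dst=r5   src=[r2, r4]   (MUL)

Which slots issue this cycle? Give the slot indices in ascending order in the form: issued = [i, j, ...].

(0) want 1×MEM +2rd +0wr — yes → AL2|MU1|ME0|BR1|rd3|wr4
(1) want 1×ALU +2rd +1wr — yes → AL1|MU1|ME0|BR1|rd1|wr3
(2) want 1×ALU +2rd +1wr — RD_PORT → AL1|MU1|ME0|BR1|rd1|wr3
(3) want 1×MEM +1rd +0wr — FU → AL1|MU1|ME0|BR1|rd1|wr3
(4) want 1×MEM +1rd +1wr — FU → AL1|MU1|ME0|BR1|rd1|wr3
(5) want 1×ALU +2rd +1wr — RD_PORT → AL1|MU1|ME0|BR1|rd1|wr3
(6) want 1×MUL +2rd +1wr — RD_PORT → AL1|MU1|ME0|BR1|rd1|wr3

issued = [0, 1]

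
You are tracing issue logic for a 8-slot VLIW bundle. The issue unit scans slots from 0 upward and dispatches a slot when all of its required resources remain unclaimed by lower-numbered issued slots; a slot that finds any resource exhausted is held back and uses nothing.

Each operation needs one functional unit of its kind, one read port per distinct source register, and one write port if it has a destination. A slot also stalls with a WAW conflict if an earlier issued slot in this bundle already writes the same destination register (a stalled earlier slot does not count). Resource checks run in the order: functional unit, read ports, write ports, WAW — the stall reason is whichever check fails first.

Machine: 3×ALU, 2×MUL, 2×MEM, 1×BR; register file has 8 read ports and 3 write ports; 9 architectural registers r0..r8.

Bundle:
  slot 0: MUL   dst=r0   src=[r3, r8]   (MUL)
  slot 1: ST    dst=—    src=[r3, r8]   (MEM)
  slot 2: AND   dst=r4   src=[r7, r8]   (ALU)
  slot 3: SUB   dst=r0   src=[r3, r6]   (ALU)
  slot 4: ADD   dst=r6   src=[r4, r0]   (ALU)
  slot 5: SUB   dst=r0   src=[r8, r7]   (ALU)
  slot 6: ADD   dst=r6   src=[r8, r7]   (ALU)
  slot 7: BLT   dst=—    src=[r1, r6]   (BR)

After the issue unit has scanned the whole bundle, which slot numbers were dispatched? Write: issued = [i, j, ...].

issued = [0, 1, 2, 4]

slot 0 (MUL): ISSUE — free A3,Mu1,Ld2,B1 rp6 wp2
slot 1 (MEM): ISSUE — free A3,Mu1,Ld1,B1 rp4 wp2
slot 2 (ALU): ISSUE — free A2,Mu1,Ld1,B1 rp2 wp1
slot 3 (ALU): stall WAW — free A2,Mu1,Ld1,B1 rp2 wp1
slot 4 (ALU): ISSUE — free A1,Mu1,Ld1,B1 rp0 wp0
slot 5 (ALU): stall RD_PORT — free A1,Mu1,Ld1,B1 rp0 wp0
slot 6 (ALU): stall RD_PORT — free A1,Mu1,Ld1,B1 rp0 wp0
slot 7 (BR): stall RD_PORT — free A1,Mu1,Ld1,B1 rp0 wp0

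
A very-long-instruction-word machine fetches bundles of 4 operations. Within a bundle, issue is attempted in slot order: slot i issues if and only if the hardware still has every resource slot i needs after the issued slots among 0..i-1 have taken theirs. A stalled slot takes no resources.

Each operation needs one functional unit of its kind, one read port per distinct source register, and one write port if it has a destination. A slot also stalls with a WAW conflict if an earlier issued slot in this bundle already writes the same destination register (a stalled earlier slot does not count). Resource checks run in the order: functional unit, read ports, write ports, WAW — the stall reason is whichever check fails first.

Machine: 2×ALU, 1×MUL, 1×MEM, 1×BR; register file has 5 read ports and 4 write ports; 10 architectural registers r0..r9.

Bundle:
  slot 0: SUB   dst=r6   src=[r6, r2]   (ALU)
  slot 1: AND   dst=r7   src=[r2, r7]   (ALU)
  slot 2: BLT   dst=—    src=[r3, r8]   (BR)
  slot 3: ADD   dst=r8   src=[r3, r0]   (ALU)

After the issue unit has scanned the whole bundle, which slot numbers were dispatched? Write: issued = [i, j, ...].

[0] ALU needs rd=2 wr=1: ok; after: ALU=1 MUL=1 MEM=1 BR=1, R=3, W=3
[1] ALU needs rd=2 wr=1: ok; after: ALU=0 MUL=1 MEM=1 BR=1, R=1, W=2
[2] BR needs rd=2 wr=0: RD_PORT; after: ALU=0 MUL=1 MEM=1 BR=1, R=1, W=2
[3] ALU needs rd=2 wr=1: FU; after: ALU=0 MUL=1 MEM=1 BR=1, R=1, W=2

issued = [0, 1]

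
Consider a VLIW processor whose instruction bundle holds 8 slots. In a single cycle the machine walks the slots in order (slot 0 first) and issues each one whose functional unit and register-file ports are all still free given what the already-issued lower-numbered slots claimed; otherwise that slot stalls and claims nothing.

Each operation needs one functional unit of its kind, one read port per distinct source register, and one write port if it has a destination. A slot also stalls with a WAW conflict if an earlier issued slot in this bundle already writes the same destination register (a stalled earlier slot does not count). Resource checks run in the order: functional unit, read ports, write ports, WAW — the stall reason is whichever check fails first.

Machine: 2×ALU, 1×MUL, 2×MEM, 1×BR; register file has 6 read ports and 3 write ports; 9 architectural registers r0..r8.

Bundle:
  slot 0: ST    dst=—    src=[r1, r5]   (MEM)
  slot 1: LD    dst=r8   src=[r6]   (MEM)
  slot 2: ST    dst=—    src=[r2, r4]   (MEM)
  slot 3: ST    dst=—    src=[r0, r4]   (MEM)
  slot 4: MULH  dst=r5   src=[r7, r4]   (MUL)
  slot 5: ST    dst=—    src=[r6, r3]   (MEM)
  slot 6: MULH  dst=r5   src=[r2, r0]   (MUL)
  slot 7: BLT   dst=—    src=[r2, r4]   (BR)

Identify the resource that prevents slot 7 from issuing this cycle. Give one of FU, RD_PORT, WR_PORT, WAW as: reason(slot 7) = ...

reason(slot 7) = RD_PORT

#0 MEM src=r1,r5 dispatched  <A:2 Mu:1 Ld:1 B:1 rd:4 wr:3>
#1 MEM src=r6 dispatched  <A:2 Mu:1 Ld:0 B:1 rd:3 wr:2>
#2 MEM src=r2,r4 held:FU  <A:2 Mu:1 Ld:0 B:1 rd:3 wr:2>
#3 MEM src=r0,r4 held:FU  <A:2 Mu:1 Ld:0 B:1 rd:3 wr:2>
#4 MUL src=r7,r4 dispatched  <A:2 Mu:0 Ld:0 B:1 rd:1 wr:1>
#5 MEM src=r6,r3 held:FU  <A:2 Mu:0 Ld:0 B:1 rd:1 wr:1>
#6 MUL src=r2,r0 held:FU  <A:2 Mu:0 Ld:0 B:1 rd:1 wr:1>
#7 BR src=r2,r4 held:RD_PORT  <A:2 Mu:0 Ld:0 B:1 rd:1 wr:1>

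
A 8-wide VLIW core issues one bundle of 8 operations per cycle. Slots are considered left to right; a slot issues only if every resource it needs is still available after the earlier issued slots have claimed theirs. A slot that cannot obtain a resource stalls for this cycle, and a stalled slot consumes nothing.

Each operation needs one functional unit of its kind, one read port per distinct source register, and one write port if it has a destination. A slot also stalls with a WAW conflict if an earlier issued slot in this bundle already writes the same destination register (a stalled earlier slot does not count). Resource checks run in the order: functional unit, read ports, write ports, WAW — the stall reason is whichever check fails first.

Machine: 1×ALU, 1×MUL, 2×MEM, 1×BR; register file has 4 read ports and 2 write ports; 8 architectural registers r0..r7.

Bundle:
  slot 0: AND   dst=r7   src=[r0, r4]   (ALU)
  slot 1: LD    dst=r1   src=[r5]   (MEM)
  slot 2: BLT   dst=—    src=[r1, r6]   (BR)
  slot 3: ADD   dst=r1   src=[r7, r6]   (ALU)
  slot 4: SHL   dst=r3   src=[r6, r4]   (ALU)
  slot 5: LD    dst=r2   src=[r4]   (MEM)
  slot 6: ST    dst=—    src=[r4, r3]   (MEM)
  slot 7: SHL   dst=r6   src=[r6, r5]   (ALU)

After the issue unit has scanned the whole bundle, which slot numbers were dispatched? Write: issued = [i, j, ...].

issued = [0, 1]

#0 ALU src=r0,r4 dispatched  <A:0 Mu:1 Ld:2 B:1 rd:2 wr:1>
#1 MEM src=r5 dispatched  <A:0 Mu:1 Ld:1 B:1 rd:1 wr:0>
#2 BR src=r1,r6 held:RD_PORT  <A:0 Mu:1 Ld:1 B:1 rd:1 wr:0>
#3 ALU src=r7,r6 held:FU  <A:0 Mu:1 Ld:1 B:1 rd:1 wr:0>
#4 ALU src=r6,r4 held:FU  <A:0 Mu:1 Ld:1 B:1 rd:1 wr:0>
#5 MEM src=r4 held:WR_PORT  <A:0 Mu:1 Ld:1 B:1 rd:1 wr:0>
#6 MEM src=r4,r3 held:RD_PORT  <A:0 Mu:1 Ld:1 B:1 rd:1 wr:0>
#7 ALU src=r6,r5 held:FU  <A:0 Mu:1 Ld:1 B:1 rd:1 wr:0>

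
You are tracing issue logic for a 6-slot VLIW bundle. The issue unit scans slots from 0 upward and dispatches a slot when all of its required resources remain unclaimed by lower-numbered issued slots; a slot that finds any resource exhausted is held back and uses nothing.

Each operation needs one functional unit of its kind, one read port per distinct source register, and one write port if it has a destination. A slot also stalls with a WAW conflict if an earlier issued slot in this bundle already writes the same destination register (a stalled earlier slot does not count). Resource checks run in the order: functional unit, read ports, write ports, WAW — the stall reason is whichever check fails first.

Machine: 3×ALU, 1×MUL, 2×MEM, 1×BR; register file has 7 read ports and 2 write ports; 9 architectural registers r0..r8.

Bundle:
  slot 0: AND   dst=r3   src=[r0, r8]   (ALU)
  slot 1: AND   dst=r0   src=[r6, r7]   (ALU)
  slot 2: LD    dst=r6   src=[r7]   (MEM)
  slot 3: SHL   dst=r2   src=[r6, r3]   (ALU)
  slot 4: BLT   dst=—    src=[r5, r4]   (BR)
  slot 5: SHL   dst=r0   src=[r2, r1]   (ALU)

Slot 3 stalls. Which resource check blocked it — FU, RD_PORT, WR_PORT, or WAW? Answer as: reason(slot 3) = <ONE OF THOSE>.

slot 0 (ALU): ISSUE — free A2,Mu1,Ld2,B1 rp5 wp1
slot 1 (ALU): ISSUE — free A1,Mu1,Ld2,B1 rp3 wp0
slot 2 (MEM): stall WR_PORT — free A1,Mu1,Ld2,B1 rp3 wp0
slot 3 (ALU): stall WR_PORT — free A1,Mu1,Ld2,B1 rp3 wp0
slot 4 (BR): ISSUE — free A1,Mu1,Ld2,B0 rp1 wp0
slot 5 (ALU): stall RD_PORT — free A1,Mu1,Ld2,B0 rp1 wp0

reason(slot 3) = WR_PORT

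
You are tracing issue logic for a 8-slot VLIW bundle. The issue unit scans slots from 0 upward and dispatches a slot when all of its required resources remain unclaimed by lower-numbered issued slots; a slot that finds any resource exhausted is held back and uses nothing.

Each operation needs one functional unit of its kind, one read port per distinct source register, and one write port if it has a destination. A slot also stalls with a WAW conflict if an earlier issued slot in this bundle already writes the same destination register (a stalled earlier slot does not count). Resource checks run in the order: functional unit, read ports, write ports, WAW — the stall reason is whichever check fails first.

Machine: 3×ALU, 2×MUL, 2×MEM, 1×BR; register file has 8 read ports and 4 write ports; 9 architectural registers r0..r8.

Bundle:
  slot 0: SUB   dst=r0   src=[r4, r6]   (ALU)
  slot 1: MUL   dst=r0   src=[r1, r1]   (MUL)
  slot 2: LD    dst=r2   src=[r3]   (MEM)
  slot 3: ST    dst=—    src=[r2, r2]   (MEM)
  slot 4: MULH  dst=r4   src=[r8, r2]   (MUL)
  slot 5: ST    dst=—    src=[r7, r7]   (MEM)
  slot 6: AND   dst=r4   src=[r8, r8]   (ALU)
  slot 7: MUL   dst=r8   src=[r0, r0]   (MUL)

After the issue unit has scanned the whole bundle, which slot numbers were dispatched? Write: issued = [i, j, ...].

issued = [0, 2, 3, 4, 7]

(0) want 1×ALU +2rd +1wr — yes → AL2|MU2|ME2|BR1|rd6|wr3
(1) want 1×MUL +1rd +1wr — WAW → AL2|MU2|ME2|BR1|rd6|wr3
(2) want 1×MEM +1rd +1wr — yes → AL2|MU2|ME1|BR1|rd5|wr2
(3) want 1×MEM +1rd +0wr — yes → AL2|MU2|ME0|BR1|rd4|wr2
(4) want 1×MUL +2rd +1wr — yes → AL2|MU1|ME0|BR1|rd2|wr1
(5) want 1×MEM +1rd +0wr — FU → AL2|MU1|ME0|BR1|rd2|wr1
(6) want 1×ALU +1rd +1wr — WAW → AL2|MU1|ME0|BR1|rd2|wr1
(7) want 1×MUL +1rd +1wr — yes → AL2|MU0|ME0|BR1|rd1|wr0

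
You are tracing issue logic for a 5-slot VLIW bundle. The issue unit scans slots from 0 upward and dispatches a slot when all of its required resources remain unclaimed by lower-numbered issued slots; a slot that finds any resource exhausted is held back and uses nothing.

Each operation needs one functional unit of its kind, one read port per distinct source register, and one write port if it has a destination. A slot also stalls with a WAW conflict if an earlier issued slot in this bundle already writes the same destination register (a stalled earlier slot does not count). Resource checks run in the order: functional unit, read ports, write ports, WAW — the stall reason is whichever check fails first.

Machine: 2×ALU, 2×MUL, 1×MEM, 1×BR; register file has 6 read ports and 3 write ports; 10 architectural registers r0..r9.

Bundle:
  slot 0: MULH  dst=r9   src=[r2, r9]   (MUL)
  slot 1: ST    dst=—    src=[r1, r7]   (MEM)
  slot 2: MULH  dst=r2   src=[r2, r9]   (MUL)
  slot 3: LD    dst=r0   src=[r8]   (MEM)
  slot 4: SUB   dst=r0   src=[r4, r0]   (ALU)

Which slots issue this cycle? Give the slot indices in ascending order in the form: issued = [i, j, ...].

issued = [0, 1, 2]

#0 MUL src=r2,r9 dispatched  <A:2 Mu:1 Ld:1 B:1 rd:4 wr:2>
#1 MEM src=r1,r7 dispatched  <A:2 Mu:1 Ld:0 B:1 rd:2 wr:2>
#2 MUL src=r2,r9 dispatched  <A:2 Mu:0 Ld:0 B:1 rd:0 wr:1>
#3 MEM src=r8 held:FU  <A:2 Mu:0 Ld:0 B:1 rd:0 wr:1>
#4 ALU src=r4,r0 held:RD_PORT  <A:2 Mu:0 Ld:0 B:1 rd:0 wr:1>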